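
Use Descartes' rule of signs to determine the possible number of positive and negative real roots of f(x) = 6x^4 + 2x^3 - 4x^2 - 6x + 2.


Descartes' rule of signs:

For positive roots, count sign changes in f(x) = 6x^4 + 2x^3 - 4x^2 - 6x + 2:
Signs of coefficients: +, +, -, -, +
Number of sign changes: 2
Possible positive real roots: 2, 0

For negative roots, examine f(-x) = 6x^4 - 2x^3 - 4x^2 + 6x + 2:
Signs of coefficients: +, -, -, +, +
Number of sign changes: 2
Possible negative real roots: 2, 0

Positive roots: 2 or 0; Negative roots: 2 or 0


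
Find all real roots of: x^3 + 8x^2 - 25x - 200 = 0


Let p(x) = x^3 + 8x^2 - 25x - 200. By the rational root theorem (leading coefficient 1), any rational root is an integer divisor of 200: try ±1, ±2, ... in turn.
Test x = 1: value = -216 ≠ 0.
Test x = -1: value = -168 ≠ 0.
Test x = 2: value = -210 ≠ 0.
Test x = -2: value = -126 ≠ 0.
Test x = 4: value = -108 ≠ 0.
Test x = -4: value = -36 ≠ 0.
Test x = 5: value = 0 ✓, so (x - 5) is a factor.
Synthetic division by (x - 5): bring down 1; 1(5) + 8 = 13; 13(5) - 25 = 40; 40(5) - 200 = 0 → quotient x^2 + 13x + 40, remainder 0.
Solve the quadratic x^2 + 13x + 40 = 0: discriminant = 13^2 - 4(1)(40) = 169 - 160 = 9.
sqrt(9) = 3, so x = (-13 ± 3)/2: x = -5 or x = -8.

x = -8, x = -5, x = 5


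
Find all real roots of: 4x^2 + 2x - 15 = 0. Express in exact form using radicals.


Using the quadratic formula: x = (-b ± sqrt(b^2 - 4ac)) / (2a)
Here a = 4, b = 2, c = -15
Discriminant = b^2 - 4ac = 2^2 - 4(4)(-15) = 4 + 240 = 244
Since discriminant = 244 > 0, there are two real roots.
x = (-2 ± 2*sqrt(61)) / 8
Simplifying: x = (-1 ± sqrt(61)) / 4
Numerically: x ≈ 1.7026 or x ≈ -2.2026

x = (-1 + sqrt(61)) / 4 or x = (-1 - sqrt(61)) / 4


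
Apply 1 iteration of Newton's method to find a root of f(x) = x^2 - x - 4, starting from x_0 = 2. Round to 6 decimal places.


Newton's method: x_(n+1) = x_n - f(x_n)/f'(x_n)
f(x) = x^2 - x - 4
f'(x) = 2x - 1

Iteration 1:
  f(2.000000) = -2.000000
  f'(2.000000) = 3.000000
  x_1 = 2.000000 - (-2.000000)/(3.000000) = 2.666667

x_1 = 2.666667


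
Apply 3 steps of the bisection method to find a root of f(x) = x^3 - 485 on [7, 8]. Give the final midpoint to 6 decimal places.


f(x) = x^3 - 485
f(7) = -142 < 0
f(8) = 27 > 0

Step 1: midpoint = (7.000000 + 8.000000)/2 = 7.500000
  f(7.500000) = -63.125000
  f(mid) < 0, so root is in [7.500000, 8.000000]

Step 2: midpoint = (7.500000 + 8.000000)/2 = 7.750000
  f(7.750000) = -19.515625
  f(mid) < 0, so root is in [7.750000, 8.000000]

Step 3: midpoint = (7.750000 + 8.000000)/2 = 7.875000
  f(7.875000) = 3.373047
  f(mid) > 0, so root is in [7.750000, 7.875000]

midpoint = 7.875000


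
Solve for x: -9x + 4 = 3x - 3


Starting with: -9x + 4 = 3x - 3
Move all x terms to left: (-9 - 3)x = -3 - 4
Simplify: -12x = -7
Divide both sides by -12: x = 7/12

x = 7/12


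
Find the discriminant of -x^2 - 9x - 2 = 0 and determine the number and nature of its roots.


For ax^2 + bx + c = 0, discriminant D = b^2 - 4ac
Here a = -1, b = -9, c = -2
D = (-9)^2 - 4(-1)(-2) = 81 - 8 = 73

D = 73 > 0 but not a perfect square
The equation has 2 distinct real irrational roots.

Discriminant = 73, 2 distinct real irrational roots


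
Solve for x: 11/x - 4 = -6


Subtract -4 from both sides: 11/x = -2
Multiply both sides by x: 11 = -2 * x
Divide by -2: x = -11/2

x = -11/2


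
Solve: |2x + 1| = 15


An absolute value equation |expr| = 15 gives two cases:
Case 1: 2x + 1 = 15
  2x = 14, so x = 7
Case 2: 2x + 1 = -15
  2x = -16, so x = -8

x = -8, x = 7


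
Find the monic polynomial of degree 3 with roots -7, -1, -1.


A monic polynomial with roots -7, -1, -1 is:
p(x) = (x + 7)(x + 1)(x + 1)
After multiplying by (x + 7): x + 7
After multiplying by (x + 1): x^2 + 8x + 7
After multiplying by (x + 1): x^3 + 9x^2 + 15x + 7

x^3 + 9x^2 + 15x + 7


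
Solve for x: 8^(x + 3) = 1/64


Express both sides with the same base.
1/64 = 8^(-2)
Since the bases match, equate exponents: x + 3 = -2
So x = -2 - (3) = -5

x = -5


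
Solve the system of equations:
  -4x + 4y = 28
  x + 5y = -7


Using Cramer's rule:
Determinant D = (-4)(5) - (1)(4) = -20 - 4 = -24
Dx = (28)(5) - (-7)(4) = 140 + 28 = 168
Dy = (-4)(-7) - (1)(28) = 28 - 28 = 0
x = Dx/D = 168/-24 = -7
y = Dy/D = 0/-24 = 0

x = -7, y = 0


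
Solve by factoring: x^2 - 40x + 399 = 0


We need two numbers that multiply to 399 and add to -40.
Those numbers are -21 and -19 (since (-21) * (-19) = 399 and (-21) + (-19) = -40).
So x^2 - 40x + 399 = (x - 21)(x - 19) = 0
Setting each factor to zero: x = 21 or x = 19

x = 19, x = 21


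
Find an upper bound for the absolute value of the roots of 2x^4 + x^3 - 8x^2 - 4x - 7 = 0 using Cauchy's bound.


Cauchy's bound: all roots r satisfy |r| <= 1 + max(|a_i/a_n|) for i = 0,...,n-1
where a_n is the leading coefficient.

Coefficients: [2, 1, -8, -4, -7]
Leading coefficient a_n = 2
Ratios |a_i/a_n|: 1/2, 4, 2, 7/2
Maximum ratio: 4
Cauchy's bound: |r| <= 1 + 4 = 5

Upper bound = 5


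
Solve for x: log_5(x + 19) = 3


Convert to exponential form: x + 19 = 5^3 = 125
x = 125 - 19 = 106
Check: log_5(106 + 19) = log_5(125) = log_5(125) = 3 ✓

x = 106


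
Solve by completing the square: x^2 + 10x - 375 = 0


Start: x^2 + 10x - 375 = 0
Move constant: x^2 + 10x = 375
Half of 10 is 5, squared is 25
Add 25 to both sides: x^2 + 10x + 25 = 400
(x + 5)^2 = 400
x + 5 = ±20
x = -5 + 20 = 15 or x = -5 - 20 = -25

x = -25, x = 15


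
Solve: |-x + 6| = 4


An absolute value equation |expr| = 4 gives two cases:
Case 1: -x + 6 = 4
  -x = -2, so x = 2
Case 2: -x + 6 = -4
  -x = -10, so x = 10

x = 2, x = 10


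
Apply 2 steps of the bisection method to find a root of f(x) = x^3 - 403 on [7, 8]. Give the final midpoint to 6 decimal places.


f(x) = x^3 - 403
f(7) = -60 < 0
f(8) = 109 > 0

Step 1: midpoint = (7.000000 + 8.000000)/2 = 7.500000
  f(7.500000) = 18.875000
  f(mid) > 0, so root is in [7.000000, 7.500000]

Step 2: midpoint = (7.000000 + 7.500000)/2 = 7.250000
  f(7.250000) = -21.921875
  f(mid) < 0, so root is in [7.250000, 7.500000]

midpoint = 7.250000


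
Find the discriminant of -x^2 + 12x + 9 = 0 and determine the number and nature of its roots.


For ax^2 + bx + c = 0, discriminant D = b^2 - 4ac
Here a = -1, b = 12, c = 9
D = (12)^2 - 4(-1)(9) = 144 + 36 = 180

D = 180 > 0 but not a perfect square
The equation has 2 distinct real irrational roots.

Discriminant = 180, 2 distinct real irrational roots


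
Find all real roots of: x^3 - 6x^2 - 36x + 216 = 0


Let p(x) = x^3 - 6x^2 - 36x + 216. By the rational root theorem (leading coefficient 1), any rational root is an integer divisor of 216: try ±1, ±2, ... in turn.
Test x = 1: value = 175 ≠ 0.
Test x = -1: value = 245 ≠ 0.
Test x = 2: value = 128 ≠ 0.
Test x = -2: value = 256 ≠ 0.
Test x = 3: value = 81 ≠ 0.
Test x = -3: value = 243 ≠ 0.
Test x = 4: value = 40 ≠ 0.
Test x = -4: value = 200 ≠ 0.
Test x = 6: value = 0 ✓, so (x - 6) is a factor.
Synthetic division by (x - 6): bring down 1; 1(6) - 6 = 0; 0(6) - 36 = -36; (-36)(6) + 216 = 0 → quotient x^2 - 36, remainder 0.
Solve the quadratic x^2 - 36 = 0: discriminant = 0^2 - 4(1)(-36) = 0 + 144 = 144.
sqrt(144) = 12, so x = (0 ± 12)/2: x = 6 or x = -6.

x = -6, x = 6 (multiplicity 2)


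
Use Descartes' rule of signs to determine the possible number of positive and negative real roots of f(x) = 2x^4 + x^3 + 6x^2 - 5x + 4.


Descartes' rule of signs:

For positive roots, count sign changes in f(x) = 2x^4 + x^3 + 6x^2 - 5x + 4:
Signs of coefficients: +, +, +, -, +
Number of sign changes: 2
Possible positive real roots: 2, 0

For negative roots, examine f(-x) = 2x^4 - x^3 + 6x^2 + 5x + 4:
Signs of coefficients: +, -, +, +, +
Number of sign changes: 2
Possible negative real roots: 2, 0

Positive roots: 2 or 0; Negative roots: 2 or 0


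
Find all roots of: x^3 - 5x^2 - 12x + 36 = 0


Let p(x) = x^3 - 5x^2 - 12x + 36. By the rational root theorem (leading coefficient 1), any rational root is an integer divisor of 36: try ±1, ±2, ... in turn.
Test x = 1: value = 20 ≠ 0.
Test x = -1: value = 42 ≠ 0.
Test x = 2: value = 0 ✓, so (x - 2) is a factor.
Synthetic division by (x - 2): bring down 1; 1(2) - 5 = -3; (-3)(2) - 12 = -18; (-18)(2) + 36 = 0 → quotient x^2 - 3x - 18, remainder 0.
Solve the quadratic x^2 - 3x - 18 = 0: discriminant = (-3)^2 - 4(1)(-18) = 9 + 72 = 81.
sqrt(81) = 9, so x = (3 ± 9)/2: x = 6 or x = -3.
Collecting all roots found:

x = -3, x = 2, x = 6


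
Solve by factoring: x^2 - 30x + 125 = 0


We need two numbers that multiply to 125 and add to -30.
Those numbers are -25 and -5 (since (-25) * (-5) = 125 and (-25) + (-5) = -30).
So x^2 - 30x + 125 = (x - 25)(x - 5) = 0
Setting each factor to zero: x = 25 or x = 5

x = 5, x = 25


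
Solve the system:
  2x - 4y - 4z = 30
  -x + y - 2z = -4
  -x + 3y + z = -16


Using Cramer's rule. Expand each determinant along the first row.
D  = 2*[1*1 - (-2)*3] - (-4)*[(-1)*1 - (-2)*(-1)] + (-4)*[(-1)*3 - 1*(-1)]
  = 2*(7) - (-4)*(-3) + (-4)*(-2) = 10
Dx = 30*[1*1 - (-2)*3] - (-4)*[(-4)*1 - (-2)*(-16)] + (-4)*[(-4)*3 - 1*(-16)]
  = 30*(7) - (-4)*(-36) + (-4)*(4) = 50
Dy = 2*[(-4)*1 - (-2)*(-16)] - 30*[(-1)*1 - (-2)*(-1)] + (-4)*[(-1)*(-16) - (-4)*(-1)]
  = 2*(-36) - 30*(-3) + (-4)*(12) = -30
Dz = 2*[1*(-16) - (-4)*3] - (-4)*[(-1)*(-16) - (-4)*(-1)] + 30*[(-1)*3 - 1*(-1)]
  = 2*(-4) - (-4)*(12) + 30*(-2) = -20
x = Dx/D = 50/10 = 5, y = Dy/D = -30/10 = -3, z = Dz/D = -20/10 = -2
Check eq1: (2)(5) + (-4)(-3) + (-4)(-2) = 30 = 30 ✓
Check eq2: (-1)(5) + (1)(-3) + (-2)(-2) = -4 = -4 ✓
Check eq3: (-1)(5) + (3)(-3) + (1)(-2) = -16 = -16 ✓

x = 5, y = -3, z = -2


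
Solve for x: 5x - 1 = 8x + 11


Starting with: 5x - 1 = 8x + 11
Move all x terms to left: (5 - 8)x = 11 + 1
Simplify: -3x = 12
Divide both sides by -3: x = -4

x = -4


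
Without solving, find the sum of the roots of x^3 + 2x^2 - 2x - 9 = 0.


By Vieta's formulas for x^3 + bx^2 + cx + d = 0:
  r1 + r2 + r3 = -b/a = -2
  r1*r2 + r1*r3 + r2*r3 = c/a = -2
  r1*r2*r3 = -d/a = 9


Sum = -2


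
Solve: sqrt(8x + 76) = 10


Square both sides: 8x + 76 = 10^2 = 100
8x = 100 - 76 = 24
x = 3
Check: sqrt(8*3 + 76) = sqrt(100) = 10 ✓

x = 3


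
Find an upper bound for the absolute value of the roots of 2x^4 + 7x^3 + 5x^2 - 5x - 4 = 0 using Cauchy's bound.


Cauchy's bound: all roots r satisfy |r| <= 1 + max(|a_i/a_n|) for i = 0,...,n-1
where a_n is the leading coefficient.

Coefficients: [2, 7, 5, -5, -4]
Leading coefficient a_n = 2
Ratios |a_i/a_n|: 7/2, 5/2, 5/2, 2
Maximum ratio: 7/2
Cauchy's bound: |r| <= 1 + 7/2 = 9/2

Upper bound = 9/2


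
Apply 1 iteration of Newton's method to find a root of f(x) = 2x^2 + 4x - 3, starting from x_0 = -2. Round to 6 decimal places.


Newton's method: x_(n+1) = x_n - f(x_n)/f'(x_n)
f(x) = 2x^2 + 4x - 3
f'(x) = 4x + 4

Iteration 1:
  f(-2.000000) = -3.000000
  f'(-2.000000) = -4.000000
  x_1 = -2.000000 - (-3.000000)/(-4.000000) = -2.750000

x_1 = -2.750000


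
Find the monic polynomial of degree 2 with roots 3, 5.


A monic polynomial with roots 3, 5 is:
p(x) = (x - 3)(x - 5)
After multiplying by (x - 3): x - 3
After multiplying by (x - 5): x^2 - 8x + 15

x^2 - 8x + 15


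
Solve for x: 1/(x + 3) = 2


Multiply both sides by (x + 3): 1 = 2(x + 3)
Distribute: 1 = 2x + 6
2x = 1 - 6 = -5
x = -5/2

x = -5/2


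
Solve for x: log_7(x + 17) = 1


Convert to exponential form: x + 17 = 7^1 = 7
x = 7 - 17 = -10
Check: log_7(-10 + 17) = log_7(7) = log_7(7) = 1 ✓

x = -10


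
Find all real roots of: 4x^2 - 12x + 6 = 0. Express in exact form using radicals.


Using the quadratic formula: x = (-b ± sqrt(b^2 - 4ac)) / (2a)
Here a = 4, b = -12, c = 6
Discriminant = b^2 - 4ac = (-12)^2 - 4(4)(6) = 144 - 96 = 48
Since discriminant = 48 > 0, there are two real roots.
x = (12 ± 4*sqrt(3)) / 8
Simplifying: x = (3 ± sqrt(3)) / 2
Numerically: x ≈ 2.3660 or x ≈ 0.6340

x = (3 + sqrt(3)) / 2 or x = (3 - sqrt(3)) / 2


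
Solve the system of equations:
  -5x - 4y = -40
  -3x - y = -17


Using Cramer's rule:
Determinant D = (-5)(-1) - (-3)(-4) = 5 - 12 = -7
Dx = (-40)(-1) - (-17)(-4) = 40 - 68 = -28
Dy = (-5)(-17) - (-3)(-40) = 85 - 120 = -35
x = Dx/D = -28/-7 = 4
y = Dy/D = -35/-7 = 5

x = 4, y = 5


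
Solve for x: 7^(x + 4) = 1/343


Express both sides with the same base.
1/343 = 7^(-3)
Since the bases match, equate exponents: x + 4 = -3
So x = -3 - (4) = -7

x = -7


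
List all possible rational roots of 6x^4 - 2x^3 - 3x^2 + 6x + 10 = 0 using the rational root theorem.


Rational root theorem: possible roots are ±p/q where:
  p divides the constant term (10): p ∈ {1, 2, 5, 10}
  q divides the leading coefficient (6): q ∈ {1, 2, 3, 6}

All possible rational roots: -10, -5, -10/3, -5/2, -2, -5/3, -1, -5/6, -2/3, -1/2, -1/3, -1/6, 1/6, 1/3, 1/2, 2/3, 5/6, 1, 5/3, 2, 5/2, 10/3, 5, 10

-10, -5, -10/3, -5/2, -2, -5/3, -1, -5/6, -2/3, -1/2, -1/3, -1/6, 1/6, 1/3, 1/2, 2/3, 5/6, 1, 5/3, 2, 5/2, 10/3, 5, 10


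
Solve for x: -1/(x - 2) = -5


Multiply both sides by (x - 2): -1 = -5(x - 2)
Distribute: -1 = -5x + 10
-5x = -1 - 10 = -11
x = 11/5

x = 11/5


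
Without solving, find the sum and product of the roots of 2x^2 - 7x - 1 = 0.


By Vieta's formulas for ax^2 + bx + c = 0:
  Sum of roots = -b/a
  Product of roots = c/a

Here a = 2, b = -7, c = -1
Sum = -(-7)/2 = 7/2
Product = -1/2 = -1/2

Sum = 7/2, Product = -1/2


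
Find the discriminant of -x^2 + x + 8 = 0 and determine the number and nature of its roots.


For ax^2 + bx + c = 0, discriminant D = b^2 - 4ac
Here a = -1, b = 1, c = 8
D = (1)^2 - 4(-1)(8) = 1 + 32 = 33

D = 33 > 0 but not a perfect square
The equation has 2 distinct real irrational roots.

Discriminant = 33, 2 distinct real irrational roots


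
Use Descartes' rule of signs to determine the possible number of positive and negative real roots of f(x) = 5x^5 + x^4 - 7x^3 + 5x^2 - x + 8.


Descartes' rule of signs:

For positive roots, count sign changes in f(x) = 5x^5 + x^4 - 7x^3 + 5x^2 - x + 8:
Signs of coefficients: +, +, -, +, -, +
Number of sign changes: 4
Possible positive real roots: 4, 2, 0

For negative roots, examine f(-x) = -5x^5 + x^4 + 7x^3 + 5x^2 + x + 8:
Signs of coefficients: -, +, +, +, +, +
Number of sign changes: 1
Possible negative real roots: 1

Positive roots: 4 or 2 or 0; Negative roots: 1


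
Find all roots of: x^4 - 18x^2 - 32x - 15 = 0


Let p(x) = x^4 - 18x^2 - 32x - 15. By the rational root theorem (leading coefficient 1), any rational root is an integer divisor of 15: try ±1, ±2, ... in turn.
Test x = 1: value = -64 ≠ 0.
Test x = -1: value = 0 ✓, so (x + 1) is a factor.
Synthetic division by (x + 1): bring down 1; 1(-1) + 0 = -1; (-1)(-1) - 18 = -17; (-17)(-1) - 32 = -15; (-15)(-1) - 15 = 0 → quotient x^3 - x^2 - 17x - 15, remainder 0.
Continue with the quotient x^3 - x^2 - 17x - 15 (candidates must divide 15; re-test x = -1 first in case it repeats).
Test x = -1: value = 0 ✓, so (x + 1) is a factor.
Synthetic division by (x + 1): bring down 1; 1(-1) - 1 = -2; (-2)(-1) - 17 = -15; (-15)(-1) - 15 = 0 → quotient x^2 - 2x - 15, remainder 0.
Solve the quadratic x^2 - 2x - 15 = 0: discriminant = (-2)^2 - 4(1)(-15) = 4 + 60 = 64.
sqrt(64) = 8, so x = (2 ± 8)/2: x = 5 or x = -3.
Collecting all roots found:

x = -3, x = -1 (multiplicity 2), x = 5


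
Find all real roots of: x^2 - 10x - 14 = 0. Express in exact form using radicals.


Using the quadratic formula: x = (-b ± sqrt(b^2 - 4ac)) / (2a)
Here a = 1, b = -10, c = -14
Discriminant = b^2 - 4ac = (-10)^2 - 4(1)(-14) = 100 + 56 = 156
Since discriminant = 156 > 0, there are two real roots.
x = (10 ± 2*sqrt(39)) / 2
Simplifying: x = 5 ± sqrt(39)
Numerically: x ≈ 11.2450 or x ≈ -1.2450

x = 5 + sqrt(39) or x = 5 - sqrt(39)


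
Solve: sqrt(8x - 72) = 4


Square both sides: 8x - 72 = 4^2 = 16
8x = 16 + 72 = 88
x = 11
Check: sqrt(8*11 - 72) = sqrt(16) = 4 ✓

x = 11


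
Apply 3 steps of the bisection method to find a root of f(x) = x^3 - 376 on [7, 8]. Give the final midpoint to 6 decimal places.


f(x) = x^3 - 376
f(7) = -33 < 0
f(8) = 136 > 0

Step 1: midpoint = (7.000000 + 8.000000)/2 = 7.500000
  f(7.500000) = 45.875000
  f(mid) > 0, so root is in [7.000000, 7.500000]

Step 2: midpoint = (7.000000 + 7.500000)/2 = 7.250000
  f(7.250000) = 5.078125
  f(mid) > 0, so root is in [7.000000, 7.250000]

Step 3: midpoint = (7.000000 + 7.250000)/2 = 7.125000
  f(7.125000) = -14.294922
  f(mid) < 0, so root is in [7.125000, 7.250000]

midpoint = 7.125000


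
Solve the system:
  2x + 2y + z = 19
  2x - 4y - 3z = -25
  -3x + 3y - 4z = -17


Using Cramer's rule. Expand each determinant along the first row.
D  = 2*[(-4)*(-4) - (-3)*3] - 2*[2*(-4) - (-3)*(-3)] + 1*[2*3 - (-4)*(-3)]
  = 2*(25) - 2*(-17) + 1*(-6) = 78
Dx = 19*[(-4)*(-4) - (-3)*3] - 2*[(-25)*(-4) - (-3)*(-17)] + 1*[(-25)*3 - (-4)*(-17)]
  = 19*(25) - 2*(49) + 1*(-143) = 234
Dy = 2*[(-25)*(-4) - (-3)*(-17)] - 19*[2*(-4) - (-3)*(-3)] + 1*[2*(-17) - (-25)*(-3)]
  = 2*(49) - 19*(-17) + 1*(-109) = 312
Dz = 2*[(-4)*(-17) - (-25)*3] - 2*[2*(-17) - (-25)*(-3)] + 19*[2*3 - (-4)*(-3)]
  = 2*(143) - 2*(-109) + 19*(-6) = 390
x = Dx/D = 234/78 = 3, y = Dy/D = 312/78 = 4, z = Dz/D = 390/78 = 5
Check eq1: (2)(3) + (2)(4) + (1)(5) = 19 = 19 ✓
Check eq2: (2)(3) + (-4)(4) + (-3)(5) = -25 = -25 ✓
Check eq3: (-3)(3) + (3)(4) + (-4)(5) = -17 = -17 ✓

x = 3, y = 4, z = 5


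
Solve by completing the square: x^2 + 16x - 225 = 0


Start: x^2 + 16x - 225 = 0
Move constant: x^2 + 16x = 225
Half of 16 is 8, squared is 64
Add 64 to both sides: x^2 + 16x + 64 = 289
(x + 8)^2 = 289
x + 8 = ±17
x = -8 + 17 = 9 or x = -8 - 17 = -25

x = -25, x = 9


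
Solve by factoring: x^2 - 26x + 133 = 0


We need two numbers that multiply to 133 and add to -26.
Those numbers are -7 and -19 (since (-7) * (-19) = 133 and (-7) + (-19) = -26).
So x^2 - 26x + 133 = (x - 7)(x - 19) = 0
Setting each factor to zero: x = 7 or x = 19

x = 7, x = 19


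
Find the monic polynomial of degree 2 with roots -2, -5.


A monic polynomial with roots -2, -5 is:
p(x) = (x + 2)(x + 5)
After multiplying by (x + 2): x + 2
After multiplying by (x + 5): x^2 + 7x + 10

x^2 + 7x + 10


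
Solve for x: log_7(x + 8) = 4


Convert to exponential form: x + 8 = 7^4 = 2401
x = 2401 - 8 = 2393
Check: log_7(2393 + 8) = log_7(2401) = log_7(2401) = 4 ✓

x = 2393


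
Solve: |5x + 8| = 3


An absolute value equation |expr| = 3 gives two cases:
Case 1: 5x + 8 = 3
  5x = -5, so x = -1
Case 2: 5x + 8 = -3
  5x = -11, so x = -11/5

x = -11/5, x = -1


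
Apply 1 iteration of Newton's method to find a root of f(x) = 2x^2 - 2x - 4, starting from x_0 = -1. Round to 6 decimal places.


Newton's method: x_(n+1) = x_n - f(x_n)/f'(x_n)
f(x) = 2x^2 - 2x - 4
f'(x) = 4x - 2

Iteration 1:
  f(-1.000000) = 0.000000
  f'(-1.000000) = -6.000000
  x_1 = -1.000000 - (0.000000)/(-6.000000) = -1.000000

x_1 = -1.000000


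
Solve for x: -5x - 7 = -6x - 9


Starting with: -5x - 7 = -6x - 9
Move all x terms to left: (-5 + 6)x = -9 + 7
Simplify: x = -2
Divide both sides by 1: x = -2

x = -2


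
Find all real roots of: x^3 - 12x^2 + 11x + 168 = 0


Let p(x) = x^3 - 12x^2 + 11x + 168. By the rational root theorem (leading coefficient 1), any rational root is an integer divisor of 168: try ±1, ±2, ... in turn.
Test x = 1: value = 168 ≠ 0.
Test x = -1: value = 144 ≠ 0.
Test x = 2: value = 150 ≠ 0.
Test x = -2: value = 90 ≠ 0.
Test x = 3: value = 120 ≠ 0.
Test x = -3: value = 0 ✓, so (x + 3) is a factor.
Synthetic division by (x + 3): bring down 1; 1(-3) - 12 = -15; (-15)(-3) + 11 = 56; 56(-3) + 168 = 0 → quotient x^2 - 15x + 56, remainder 0.
Solve the quadratic x^2 - 15x + 56 = 0: discriminant = (-15)^2 - 4(1)(56) = 225 - 224 = 1.
sqrt(1) = 1, so x = (15 ± 1)/2: x = 8 or x = 7.

x = -3, x = 7, x = 8


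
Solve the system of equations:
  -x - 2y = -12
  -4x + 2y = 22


Using Cramer's rule:
Determinant D = (-1)(2) - (-4)(-2) = -2 - 8 = -10
Dx = (-12)(2) - (22)(-2) = -24 + 44 = 20
Dy = (-1)(22) - (-4)(-12) = -22 - 48 = -70
x = Dx/D = 20/-10 = -2
y = Dy/D = -70/-10 = 7

x = -2, y = 7


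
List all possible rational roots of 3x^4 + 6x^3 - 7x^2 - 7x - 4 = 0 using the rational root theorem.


Rational root theorem: possible roots are ±p/q where:
  p divides the constant term (-4): p ∈ {1, 2, 4}
  q divides the leading coefficient (3): q ∈ {1, 3}

All possible rational roots: -4, -2, -4/3, -1, -2/3, -1/3, 1/3, 2/3, 1, 4/3, 2, 4

-4, -2, -4/3, -1, -2/3, -1/3, 1/3, 2/3, 1, 4/3, 2, 4


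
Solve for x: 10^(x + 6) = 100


Express both sides with the same base.
100 = 10^2
Since the bases match, equate exponents: x + 6 = 2
So x = 2 - (6) = -4

x = -4


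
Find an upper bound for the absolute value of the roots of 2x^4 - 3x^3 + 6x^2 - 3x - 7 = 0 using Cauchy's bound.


Cauchy's bound: all roots r satisfy |r| <= 1 + max(|a_i/a_n|) for i = 0,...,n-1
where a_n is the leading coefficient.

Coefficients: [2, -3, 6, -3, -7]
Leading coefficient a_n = 2
Ratios |a_i/a_n|: 3/2, 3, 3/2, 7/2
Maximum ratio: 7/2
Cauchy's bound: |r| <= 1 + 7/2 = 9/2

Upper bound = 9/2


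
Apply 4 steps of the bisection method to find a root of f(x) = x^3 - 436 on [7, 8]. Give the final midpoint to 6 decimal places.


f(x) = x^3 - 436
f(7) = -93 < 0
f(8) = 76 > 0

Step 1: midpoint = (7.000000 + 8.000000)/2 = 7.500000
  f(7.500000) = -14.125000
  f(mid) < 0, so root is in [7.500000, 8.000000]

Step 2: midpoint = (7.500000 + 8.000000)/2 = 7.750000
  f(7.750000) = 29.484375
  f(mid) > 0, so root is in [7.500000, 7.750000]

Step 3: midpoint = (7.500000 + 7.750000)/2 = 7.625000
  f(7.625000) = 7.322266
  f(mid) > 0, so root is in [7.500000, 7.625000]

Step 4: midpoint = (7.500000 + 7.625000)/2 = 7.562500
  f(7.562500) = -3.489990
  f(mid) < 0, so root is in [7.562500, 7.625000]

midpoint = 7.562500


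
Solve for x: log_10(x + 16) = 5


Convert to exponential form: x + 16 = 10^5 = 100000
x = 100000 - 16 = 99984
Check: log_10(99984 + 16) = log_10(100000) = log_10(100000) = 5 ✓

x = 99984


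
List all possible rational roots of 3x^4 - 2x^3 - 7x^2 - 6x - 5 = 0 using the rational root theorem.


Rational root theorem: possible roots are ±p/q where:
  p divides the constant term (-5): p ∈ {1, 5}
  q divides the leading coefficient (3): q ∈ {1, 3}

All possible rational roots: -5, -5/3, -1, -1/3, 1/3, 1, 5/3, 5

-5, -5/3, -1, -1/3, 1/3, 1, 5/3, 5


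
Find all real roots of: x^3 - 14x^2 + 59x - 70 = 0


Let p(x) = x^3 - 14x^2 + 59x - 70. By the rational root theorem (leading coefficient 1), any rational root is an integer divisor of 70: try ±1, ±2, ... in turn.
Test x = 1: value = -24 ≠ 0.
Test x = -1: value = -144 ≠ 0.
Test x = 2: value = 0 ✓, so (x - 2) is a factor.
Synthetic division by (x - 2): bring down 1; 1(2) - 14 = -12; (-12)(2) + 59 = 35; 35(2) - 70 = 0 → quotient x^2 - 12x + 35, remainder 0.
Solve the quadratic x^2 - 12x + 35 = 0: discriminant = (-12)^2 - 4(1)(35) = 144 - 140 = 4.
sqrt(4) = 2, so x = (12 ± 2)/2: x = 7 or x = 5.

x = 2, x = 5, x = 7


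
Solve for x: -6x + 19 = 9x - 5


Starting with: -6x + 19 = 9x - 5
Move all x terms to left: (-6 - 9)x = -5 - 19
Simplify: -15x = -24
Divide both sides by -15: x = 8/5

x = 8/5


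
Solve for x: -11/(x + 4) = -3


Multiply both sides by (x + 4): -11 = -3(x + 4)
Distribute: -11 = -3x - 12
-3x = -11 + 12 = 1
x = -1/3

x = -1/3


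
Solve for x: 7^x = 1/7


Express both sides with the same base.
1/7 = 7^(-1)
Since the bases match: x = -1

x = -1


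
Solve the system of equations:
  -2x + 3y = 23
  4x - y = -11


Using Cramer's rule:
Determinant D = (-2)(-1) - (4)(3) = 2 - 12 = -10
Dx = (23)(-1) - (-11)(3) = -23 + 33 = 10
Dy = (-2)(-11) - (4)(23) = 22 - 92 = -70
x = Dx/D = 10/-10 = -1
y = Dy/D = -70/-10 = 7

x = -1, y = 7


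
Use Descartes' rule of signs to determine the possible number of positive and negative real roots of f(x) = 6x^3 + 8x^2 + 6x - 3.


Descartes' rule of signs:

For positive roots, count sign changes in f(x) = 6x^3 + 8x^2 + 6x - 3:
Signs of coefficients: +, +, +, -
Number of sign changes: 1
Possible positive real roots: 1

For negative roots, examine f(-x) = -6x^3 + 8x^2 - 6x - 3:
Signs of coefficients: -, +, -, -
Number of sign changes: 2
Possible negative real roots: 2, 0

Positive roots: 1; Negative roots: 2 or 0


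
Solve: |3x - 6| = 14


An absolute value equation |expr| = 14 gives two cases:
Case 1: 3x - 6 = 14
  3x = 20, so x = 20/3
Case 2: 3x - 6 = -14
  3x = -8, so x = -8/3

x = -8/3, x = 20/3


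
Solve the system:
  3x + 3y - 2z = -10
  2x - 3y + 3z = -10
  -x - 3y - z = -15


Using Cramer's rule. Expand each determinant along the first row.
D  = 3*[(-3)*(-1) - 3*(-3)] - 3*[2*(-1) - 3*(-1)] + (-2)*[2*(-3) - (-3)*(-1)]
  = 3*(12) - 3*(1) + (-2)*(-9) = 51
Dx = (-10)*[(-3)*(-1) - 3*(-3)] - 3*[(-10)*(-1) - 3*(-15)] + (-2)*[(-10)*(-3) - (-3)*(-15)]
  = (-10)*(12) - 3*(55) + (-2)*(-15) = -255
Dy = 3*[(-10)*(-1) - 3*(-15)] - (-10)*[2*(-1) - 3*(-1)] + (-2)*[2*(-15) - (-10)*(-1)]
  = 3*(55) - (-10)*(1) + (-2)*(-40) = 255
Dz = 3*[(-3)*(-15) - (-10)*(-3)] - 3*[2*(-15) - (-10)*(-1)] + (-10)*[2*(-3) - (-3)*(-1)]
  = 3*(15) - 3*(-40) + (-10)*(-9) = 255
x = Dx/D = -255/51 = -5, y = Dy/D = 255/51 = 5, z = Dz/D = 255/51 = 5
Check eq1: (3)(-5) + (3)(5) + (-2)(5) = -10 = -10 ✓
Check eq2: (2)(-5) + (-3)(5) + (3)(5) = -10 = -10 ✓
Check eq3: (-1)(-5) + (-3)(5) + (-1)(5) = -15 = -15 ✓

x = -5, y = 5, z = 5


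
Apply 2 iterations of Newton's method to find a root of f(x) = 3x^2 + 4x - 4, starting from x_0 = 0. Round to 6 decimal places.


Newton's method: x_(n+1) = x_n - f(x_n)/f'(x_n)
f(x) = 3x^2 + 4x - 4
f'(x) = 6x + 4

Iteration 1:
  f(0.000000) = -4.000000
  f'(0.000000) = 4.000000
  x_1 = 0.000000 - (-4.000000)/(4.000000) = 1.000000

Iteration 2:
  f(1.000000) = 3.000000
  f'(1.000000) = 10.000000
  x_2 = 1.000000 - (3.000000)/(10.000000) = 0.700000

x_2 = 0.700000


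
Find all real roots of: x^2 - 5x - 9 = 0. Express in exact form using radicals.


Using the quadratic formula: x = (-b ± sqrt(b^2 - 4ac)) / (2a)
Here a = 1, b = -5, c = -9
Discriminant = b^2 - 4ac = (-5)^2 - 4(1)(-9) = 25 + 36 = 61
Since discriminant = 61 > 0, there are two real roots.
x = (5 ± sqrt(61)) / 2
Numerically: x ≈ 6.4051 or x ≈ -1.4051

x = (5 + sqrt(61)) / 2 or x = (5 - sqrt(61)) / 2


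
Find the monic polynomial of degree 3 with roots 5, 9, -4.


A monic polynomial with roots 5, 9, -4 is:
p(x) = (x - 5)(x - 9)(x + 4)
After multiplying by (x - 5): x - 5
After multiplying by (x - 9): x^2 - 14x + 45
After multiplying by (x + 4): x^3 - 10x^2 - 11x + 180

x^3 - 10x^2 - 11x + 180


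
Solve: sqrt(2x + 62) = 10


Square both sides: 2x + 62 = 10^2 = 100
2x = 100 - 62 = 38
x = 19
Check: sqrt(2*19 + 62) = sqrt(100) = 10 ✓

x = 19


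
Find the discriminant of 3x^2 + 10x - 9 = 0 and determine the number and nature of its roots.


For ax^2 + bx + c = 0, discriminant D = b^2 - 4ac
Here a = 3, b = 10, c = -9
D = (10)^2 - 4(3)(-9) = 100 + 108 = 208

D = 208 > 0 but not a perfect square
The equation has 2 distinct real irrational roots.

Discriminant = 208, 2 distinct real irrational roots


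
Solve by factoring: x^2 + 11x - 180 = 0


We need two numbers that multiply to -180 and add to 11.
Those numbers are -9 and 20 (since (-9) * 20 = -180 and (-9) + 20 = 11).
So x^2 + 11x - 180 = (x - 9)(x + 20) = 0
Setting each factor to zero: x = 9 or x = -20

x = -20, x = 9


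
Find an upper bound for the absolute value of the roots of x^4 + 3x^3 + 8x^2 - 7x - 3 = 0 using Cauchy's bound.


Cauchy's bound: all roots r satisfy |r| <= 1 + max(|a_i/a_n|) for i = 0,...,n-1
where a_n is the leading coefficient.

Coefficients: [1, 3, 8, -7, -3]
Leading coefficient a_n = 1
Ratios |a_i/a_n|: 3, 8, 7, 3
Maximum ratio: 8
Cauchy's bound: |r| <= 1 + 8 = 9

Upper bound = 9


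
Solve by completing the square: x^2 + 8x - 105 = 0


Start: x^2 + 8x - 105 = 0
Move constant: x^2 + 8x = 105
Half of 8 is 4, squared is 16
Add 16 to both sides: x^2 + 8x + 16 = 121
(x + 4)^2 = 121
x + 4 = ±11
x = -4 + 11 = 7 or x = -4 - 11 = -15

x = -15, x = 7


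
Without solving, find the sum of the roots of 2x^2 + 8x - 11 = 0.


By Vieta's formulas for ax^2 + bx + c = 0:
  Sum of roots = -b/a
  Product of roots = c/a

Here a = 2, b = 8, c = -11
Sum = -(8)/2 = -4
Product = -11/2 = -11/2

Sum = -4


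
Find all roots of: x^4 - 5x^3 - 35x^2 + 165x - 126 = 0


Let p(x) = x^4 - 5x^3 - 35x^2 + 165x - 126. By the rational root theorem (leading coefficient 1), any rational root is an integer divisor of 126: try ±1, ±2, ... in turn.
Test x = 1: value = 0 ✓, so (x - 1) is a factor.
Synthetic division by (x - 1): bring down 1; 1(1) - 5 = -4; (-4)(1) - 35 = -39; (-39)(1) + 165 = 126; 126(1) - 126 = 0 → quotient x^3 - 4x^2 - 39x + 126, remainder 0.
Continue with the quotient x^3 - 4x^2 - 39x + 126 (candidates must divide 126; re-test x = 1 first in case it repeats).
Test x = 1: value = 84 ≠ 0.
Test x = -1: value = 160 ≠ 0.
Test x = 2: value = 40 ≠ 0.
Test x = -2: value = 180 ≠ 0.
Test x = 3: value = 0 ✓, so (x - 3) is a factor.
Synthetic division by (x - 3): bring down 1; 1(3) - 4 = -1; (-1)(3) - 39 = -42; (-42)(3) + 126 = 0 → quotient x^2 - x - 42, remainder 0.
Solve the quadratic x^2 - x - 42 = 0: discriminant = (-1)^2 - 4(1)(-42) = 1 + 168 = 169.
sqrt(169) = 13, so x = (1 ± 13)/2: x = 7 or x = -6.
Collecting all roots found:

x = -6, x = 1, x = 3, x = 7


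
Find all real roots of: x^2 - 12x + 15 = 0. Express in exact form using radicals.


Using the quadratic formula: x = (-b ± sqrt(b^2 - 4ac)) / (2a)
Here a = 1, b = -12, c = 15
Discriminant = b^2 - 4ac = (-12)^2 - 4(1)(15) = 144 - 60 = 84
Since discriminant = 84 > 0, there are two real roots.
x = (12 ± 2*sqrt(21)) / 2
Simplifying: x = 6 ± sqrt(21)
Numerically: x ≈ 10.5826 or x ≈ 1.4174

x = 6 + sqrt(21) or x = 6 - sqrt(21)


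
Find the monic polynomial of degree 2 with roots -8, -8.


A monic polynomial with roots -8, -8 is:
p(x) = (x + 8)(x + 8)
After multiplying by (x + 8): x + 8
After multiplying by (x + 8): x^2 + 16x + 64

x^2 + 16x + 64


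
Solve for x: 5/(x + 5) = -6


Multiply both sides by (x + 5): 5 = -6(x + 5)
Distribute: 5 = -6x - 30
-6x = 5 + 30 = 35
x = -35/6

x = -35/6


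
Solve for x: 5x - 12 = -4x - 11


Starting with: 5x - 12 = -4x - 11
Move all x terms to left: (5 + 4)x = -11 + 12
Simplify: 9x = 1
Divide both sides by 9: x = 1/9

x = 1/9


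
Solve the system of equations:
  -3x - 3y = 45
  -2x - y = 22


Using Cramer's rule:
Determinant D = (-3)(-1) - (-2)(-3) = 3 - 6 = -3
Dx = (45)(-1) - (22)(-3) = -45 + 66 = 21
Dy = (-3)(22) - (-2)(45) = -66 + 90 = 24
x = Dx/D = 21/-3 = -7
y = Dy/D = 24/-3 = -8

x = -7, y = -8


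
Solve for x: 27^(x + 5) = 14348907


Express both sides with the same base.
14348907 = 27^5
Since the bases match, equate exponents: x + 5 = 5
So x = 5 - (5) = 0

x = 0


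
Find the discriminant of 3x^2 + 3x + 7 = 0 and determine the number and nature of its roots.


For ax^2 + bx + c = 0, discriminant D = b^2 - 4ac
Here a = 3, b = 3, c = 7
D = (3)^2 - 4(3)(7) = 9 - 84 = -75

D = -75 < 0
The equation has no real roots (2 complex conjugate roots).

Discriminant = -75, no real roots (2 complex conjugate roots)


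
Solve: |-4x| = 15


An absolute value equation |expr| = 15 gives two cases:
Case 1: -4x = 15
  -4x = 15, so x = -15/4
Case 2: -4x = -15
  -4x = -15, so x = 15/4

x = -15/4, x = 15/4


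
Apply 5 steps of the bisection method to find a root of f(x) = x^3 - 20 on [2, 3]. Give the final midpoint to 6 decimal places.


f(x) = x^3 - 20
f(2) = -12 < 0
f(3) = 7 > 0

Step 1: midpoint = (2.000000 + 3.000000)/2 = 2.500000
  f(2.500000) = -4.375000
  f(mid) < 0, so root is in [2.500000, 3.000000]

Step 2: midpoint = (2.500000 + 3.000000)/2 = 2.750000
  f(2.750000) = 0.796875
  f(mid) > 0, so root is in [2.500000, 2.750000]

Step 3: midpoint = (2.500000 + 2.750000)/2 = 2.625000
  f(2.625000) = -1.912109
  f(mid) < 0, so root is in [2.625000, 2.750000]

Step 4: midpoint = (2.625000 + 2.750000)/2 = 2.687500
  f(2.687500) = -0.589111
  f(mid) < 0, so root is in [2.687500, 2.750000]

Step 5: midpoint = (2.687500 + 2.750000)/2 = 2.718750
  f(2.718750) = 0.095917
  f(mid) > 0, so root is in [2.687500, 2.718750]

midpoint = 2.718750


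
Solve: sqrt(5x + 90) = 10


Square both sides: 5x + 90 = 10^2 = 100
5x = 100 - 90 = 10
x = 2
Check: sqrt(5*2 + 90) = sqrt(100) = 10 ✓

x = 2


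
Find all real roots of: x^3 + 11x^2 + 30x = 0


The constant term is 0, so x = 0 is a root. Factor out x:
  x(x^2 + 11x + 30) = 0
Solve the quadratic x^2 + 11x + 30 = 0: discriminant = 11^2 - 4(1)(30) = 121 - 120 = 1.
sqrt(1) = 1, so x = (-11 ± 1)/2: x = -5 or x = -6.

x = -6, x = -5, x = 0


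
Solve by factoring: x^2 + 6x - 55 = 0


We need two numbers that multiply to -55 and add to 6.
Those numbers are -5 and 11 (since (-5) * 11 = -55 and (-5) + 11 = 6).
So x^2 + 6x - 55 = (x - 5)(x + 11) = 0
Setting each factor to zero: x = 5 or x = -11

x = -11, x = 5


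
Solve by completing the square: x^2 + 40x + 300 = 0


Start: x^2 + 40x + 300 = 0
Move constant: x^2 + 40x = -300
Half of 40 is 20, squared is 400
Add 400 to both sides: x^2 + 40x + 400 = 100
(x + 20)^2 = 100
x + 20 = ±10
x = -20 + 10 = -10 or x = -20 - 10 = -30

x = -30, x = -10


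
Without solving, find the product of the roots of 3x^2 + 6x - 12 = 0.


By Vieta's formulas for ax^2 + bx + c = 0:
  Sum of roots = -b/a
  Product of roots = c/a

Here a = 3, b = 6, c = -12
Sum = -(6)/3 = -2
Product = -12/3 = -4

Product = -4


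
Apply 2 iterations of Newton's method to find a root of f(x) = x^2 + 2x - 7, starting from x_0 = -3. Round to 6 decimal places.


Newton's method: x_(n+1) = x_n - f(x_n)/f'(x_n)
f(x) = x^2 + 2x - 7
f'(x) = 2x + 2

Iteration 1:
  f(-3.000000) = -4.000000
  f'(-3.000000) = -4.000000
  x_1 = -3.000000 - (-4.000000)/(-4.000000) = -4.000000

Iteration 2:
  f(-4.000000) = 1.000000
  f'(-4.000000) = -6.000000
  x_2 = -4.000000 - (1.000000)/(-6.000000) = -3.833333

x_2 = -3.833333


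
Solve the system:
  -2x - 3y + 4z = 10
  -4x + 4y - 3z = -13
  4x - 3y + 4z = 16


Using Cramer's rule. Expand each determinant along the first row.
D  = (-2)*[4*4 - (-3)*(-3)] - (-3)*[(-4)*4 - (-3)*4] + 4*[(-4)*(-3) - 4*4]
  = (-2)*(7) - (-3)*(-4) + 4*(-4) = -42
Dx = 10*[4*4 - (-3)*(-3)] - (-3)*[(-13)*4 - (-3)*16] + 4*[(-13)*(-3) - 4*16]
  = 10*(7) - (-3)*(-4) + 4*(-25) = -42
Dy = (-2)*[(-13)*4 - (-3)*16] - 10*[(-4)*4 - (-3)*4] + 4*[(-4)*16 - (-13)*4]
  = (-2)*(-4) - 10*(-4) + 4*(-12) = 0
Dz = (-2)*[4*16 - (-13)*(-3)] - (-3)*[(-4)*16 - (-13)*4] + 10*[(-4)*(-3) - 4*4]
  = (-2)*(25) - (-3)*(-12) + 10*(-4) = -126
x = Dx/D = -42/-42 = 1, y = Dy/D = 0/-42 = 0, z = Dz/D = -126/-42 = 3
Check eq1: (-2)(1) + (-3)(0) + (4)(3) = 10 = 10 ✓
Check eq2: (-4)(1) + (4)(0) + (-3)(3) = -13 = -13 ✓
Check eq3: (4)(1) + (-3)(0) + (4)(3) = 16 = 16 ✓

x = 1, y = 0, z = 3


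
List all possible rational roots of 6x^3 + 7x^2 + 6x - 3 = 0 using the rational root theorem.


Rational root theorem: possible roots are ±p/q where:
  p divides the constant term (-3): p ∈ {1, 3}
  q divides the leading coefficient (6): q ∈ {1, 2, 3, 6}

All possible rational roots: -3, -3/2, -1, -1/2, -1/3, -1/6, 1/6, 1/3, 1/2, 1, 3/2, 3

-3, -3/2, -1, -1/2, -1/3, -1/6, 1/6, 1/3, 1/2, 1, 3/2, 3


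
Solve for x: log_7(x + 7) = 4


Convert to exponential form: x + 7 = 7^4 = 2401
x = 2401 - 7 = 2394
Check: log_7(2394 + 7) = log_7(2401) = log_7(2401) = 4 ✓

x = 2394


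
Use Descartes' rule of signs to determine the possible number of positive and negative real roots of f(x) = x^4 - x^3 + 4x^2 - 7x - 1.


Descartes' rule of signs:

For positive roots, count sign changes in f(x) = x^4 - x^3 + 4x^2 - 7x - 1:
Signs of coefficients: +, -, +, -, -
Number of sign changes: 3
Possible positive real roots: 3, 1

For negative roots, examine f(-x) = x^4 + x^3 + 4x^2 + 7x - 1:
Signs of coefficients: +, +, +, +, -
Number of sign changes: 1
Possible negative real roots: 1

Positive roots: 3 or 1; Negative roots: 1


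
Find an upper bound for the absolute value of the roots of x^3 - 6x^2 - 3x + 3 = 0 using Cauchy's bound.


Cauchy's bound: all roots r satisfy |r| <= 1 + max(|a_i/a_n|) for i = 0,...,n-1
where a_n is the leading coefficient.

Coefficients: [1, -6, -3, 3]
Leading coefficient a_n = 1
Ratios |a_i/a_n|: 6, 3, 3
Maximum ratio: 6
Cauchy's bound: |r| <= 1 + 6 = 7

Upper bound = 7


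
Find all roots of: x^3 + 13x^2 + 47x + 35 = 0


Let p(x) = x^3 + 13x^2 + 47x + 35. By the rational root theorem (leading coefficient 1), any rational root is an integer divisor of 35: try ±1, ±2, ... in turn.
Test x = 1: value = 96 ≠ 0.
Test x = -1: value = 0 ✓, so (x + 1) is a factor.
Synthetic division by (x + 1): bring down 1; 1(-1) + 13 = 12; 12(-1) + 47 = 35; 35(-1) + 35 = 0 → quotient x^2 + 12x + 35, remainder 0.
Solve the quadratic x^2 + 12x + 35 = 0: discriminant = 12^2 - 4(1)(35) = 144 - 140 = 4.
sqrt(4) = 2, so x = (-12 ± 2)/2: x = -5 or x = -7.
Collecting all roots found:

x = -7, x = -5, x = -1


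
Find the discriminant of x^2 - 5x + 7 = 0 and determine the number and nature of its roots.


For ax^2 + bx + c = 0, discriminant D = b^2 - 4ac
Here a = 1, b = -5, c = 7
D = (-5)^2 - 4(1)(7) = 25 - 28 = -3

D = -3 < 0
The equation has no real roots (2 complex conjugate roots).

Discriminant = -3, no real roots (2 complex conjugate roots)


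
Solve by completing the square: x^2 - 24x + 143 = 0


Start: x^2 - 24x + 143 = 0
Move constant: x^2 - 24x = -143
Half of -24 is -12, squared is 144
Add 144 to both sides: x^2 - 24x + 144 = 1
(x - 12)^2 = 1
x - 12 = ±1
x = 12 + 1 = 13 or x = 12 - 1 = 11

x = 11, x = 13


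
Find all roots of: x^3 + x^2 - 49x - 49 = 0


Let p(x) = x^3 + x^2 - 49x - 49. By the rational root theorem (leading coefficient 1), any rational root is an integer divisor of 49: try ±1, ±2, ... in turn.
Test x = 1: value = -96 ≠ 0.
Test x = -1: value = 0 ✓, so (x + 1) is a factor.
Synthetic division by (x + 1): bring down 1; 1(-1) + 1 = 0; 0(-1) - 49 = -49; (-49)(-1) - 49 = 0 → quotient x^2 - 49, remainder 0.
Solve the quadratic x^2 - 49 = 0: discriminant = 0^2 - 4(1)(-49) = 0 + 196 = 196.
sqrt(196) = 14, so x = (0 ± 14)/2: x = 7 or x = -7.
Collecting all roots found:

x = -7, x = -1, x = 7


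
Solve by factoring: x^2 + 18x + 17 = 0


We need two numbers that multiply to 17 and add to 18.
Those numbers are 1 and 17 (since 1 * 17 = 17 and 1 + 17 = 18).
So x^2 + 18x + 17 = (x + 1)(x + 17) = 0
Setting each factor to zero: x = -1 or x = -17

x = -17, x = -1


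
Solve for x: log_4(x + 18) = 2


Convert to exponential form: x + 18 = 4^2 = 16
x = 16 - 18 = -2
Check: log_4(-2 + 18) = log_4(16) = log_4(16) = 2 ✓

x = -2


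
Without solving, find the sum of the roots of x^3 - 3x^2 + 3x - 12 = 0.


By Vieta's formulas for x^3 + bx^2 + cx + d = 0:
  r1 + r2 + r3 = -b/a = 3
  r1*r2 + r1*r3 + r2*r3 = c/a = 3
  r1*r2*r3 = -d/a = 12


Sum = 3


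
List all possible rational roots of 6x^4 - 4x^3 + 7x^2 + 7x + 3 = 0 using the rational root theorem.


Rational root theorem: possible roots are ±p/q where:
  p divides the constant term (3): p ∈ {1, 3}
  q divides the leading coefficient (6): q ∈ {1, 2, 3, 6}

All possible rational roots: -3, -3/2, -1, -1/2, -1/3, -1/6, 1/6, 1/3, 1/2, 1, 3/2, 3

-3, -3/2, -1, -1/2, -1/3, -1/6, 1/6, 1/3, 1/2, 1, 3/2, 3


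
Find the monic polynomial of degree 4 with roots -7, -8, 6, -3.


A monic polynomial with roots -7, -8, 6, -3 is:
p(x) = (x + 7)(x + 8)(x - 6)(x + 3)
After multiplying by (x + 7): x + 7
After multiplying by (x + 8): x^2 + 15x + 56
After multiplying by (x - 6): x^3 + 9x^2 - 34x - 336
After multiplying by (x + 3): x^4 + 12x^3 - 7x^2 - 438x - 1008

x^4 + 12x^3 - 7x^2 - 438x - 1008


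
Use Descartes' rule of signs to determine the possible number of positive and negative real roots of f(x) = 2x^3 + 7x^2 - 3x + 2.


Descartes' rule of signs:

For positive roots, count sign changes in f(x) = 2x^3 + 7x^2 - 3x + 2:
Signs of coefficients: +, +, -, +
Number of sign changes: 2
Possible positive real roots: 2, 0

For negative roots, examine f(-x) = -2x^3 + 7x^2 + 3x + 2:
Signs of coefficients: -, +, +, +
Number of sign changes: 1
Possible negative real roots: 1

Positive roots: 2 or 0; Negative roots: 1
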